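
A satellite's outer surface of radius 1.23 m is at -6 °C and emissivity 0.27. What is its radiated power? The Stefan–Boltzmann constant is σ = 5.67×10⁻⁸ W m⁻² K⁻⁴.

A = 4πr² = 4π × (1.23)² = 19.0 m².
-6 °C = 267 K.
P = εσAT⁴ = 0.27 × 5.67×10⁻⁸ × 19.0 × (267)⁴ = 0.27 × 5.67×10⁻⁸ × 19.0 × 5.08×10^9.
P = 1480 W.

P ≈ 1480 W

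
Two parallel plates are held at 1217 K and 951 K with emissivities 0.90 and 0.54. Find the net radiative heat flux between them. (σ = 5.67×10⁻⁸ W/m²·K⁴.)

q ≈ 39700 W/m²

For two large parallel gray plates, q = σ(T₁⁴ − T₂⁴) / (1/ε₁ + 1/ε₂ − 1).
1/ε₁ + 1/ε₂ − 1 = 1/0.90 + 1/0.54 − 1 = 1.963.
T₁⁴ − T₂⁴ = 2.19×10^12 − 8.18×10^11 = 1.38×10^12 K⁴.
q = 5.67×10⁻⁸ × 1.38×10^12 / 1.963 = 39700 W/m².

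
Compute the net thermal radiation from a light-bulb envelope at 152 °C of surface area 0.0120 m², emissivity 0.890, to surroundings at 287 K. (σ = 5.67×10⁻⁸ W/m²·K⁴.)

Convert: 152 °C = 425 K.
Q = εσA(T⁴ − T_s⁴). T⁴ − T_s⁴ = (425)⁴ − (287)⁴ = 3.26×10^10 − 6.78×10^9 = 2.58×10^10 K⁴.
Q = 0.890 × 5.67×10⁻⁸ × 0.0120 × 2.58×10^10 = 15.6 W.

Q ≈ 15.6 W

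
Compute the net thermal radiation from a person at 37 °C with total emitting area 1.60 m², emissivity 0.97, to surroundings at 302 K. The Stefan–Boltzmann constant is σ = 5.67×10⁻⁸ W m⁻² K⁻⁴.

Convert: 37 °C = 310 K.
Q = εσA(T⁴ − T_s⁴). T⁴ − T_s⁴ = (310)⁴ − (302)⁴ = 9.24×10^9 − 8.32×10^9 = 9.17×10^8 K⁴.
Q = 0.97 × 5.67×10⁻⁸ × 1.60 × 9.17×10^8 = 80.7 W.

Q ≈ 80.7 W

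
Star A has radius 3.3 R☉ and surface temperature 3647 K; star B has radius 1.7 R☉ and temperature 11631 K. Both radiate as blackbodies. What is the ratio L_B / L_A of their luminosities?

L_B/L_A ≈ 27.5

L = 4πR²σT⁴ ∝ R²T⁴, so L_B/L_A = (1.7/3.3)² × (11631/3647)⁴ = 0.265 × 103 = 27.5.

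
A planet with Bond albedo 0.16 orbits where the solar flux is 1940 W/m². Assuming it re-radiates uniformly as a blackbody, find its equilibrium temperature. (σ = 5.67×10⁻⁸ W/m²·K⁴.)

T ≈ 291 K

Power absorbed = (1−a)S·πR²; power emitted = 4πR²σT⁴. Equating and cancelling πR²:
T = ((1−a)S / 4σ)^(1/4) = (1630 / (4 × 5.67×10⁻⁸))^(1/4) = (7.19×10^9)^(1/4).
T = 291 K.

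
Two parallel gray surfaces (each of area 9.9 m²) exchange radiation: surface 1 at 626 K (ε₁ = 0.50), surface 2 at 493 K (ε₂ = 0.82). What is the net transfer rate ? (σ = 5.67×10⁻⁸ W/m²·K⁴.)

For two large parallel gray plates, q = σ(T₁⁴ − T₂⁴) / (1/ε₁ + 1/ε₂ − 1).
1/ε₁ + 1/ε₂ − 1 = 1/0.50 + 1/0.82 − 1 = 2.220.
T₁⁴ − T₂⁴ = 1.54×10^11 − 5.91×10^10 = 9.45×10^10 K⁴.
q = 5.67×10⁻⁸ × 9.45×10^10 / 2.220 = 2410 W/m².
Q = q·A = 2410 × 9.9 = 23900 W.

Q ≈ 23900 W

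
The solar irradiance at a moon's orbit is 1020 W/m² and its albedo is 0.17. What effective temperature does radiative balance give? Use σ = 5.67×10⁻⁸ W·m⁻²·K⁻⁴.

Power absorbed = (1−a)S·πR²; power emitted = 4πR²σT⁴. Equating and cancelling πR²:
T = ((1−a)S / 4σ)^(1/4) = (847 / (4 × 5.67×10⁻⁸))^(1/4) = (3.73×10^9)^(1/4).
T = 247 K.

T ≈ 247 K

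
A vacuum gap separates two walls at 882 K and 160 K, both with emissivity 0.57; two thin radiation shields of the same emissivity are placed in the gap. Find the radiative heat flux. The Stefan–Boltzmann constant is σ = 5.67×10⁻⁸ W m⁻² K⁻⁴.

Each of the 3 gaps contributes resistance (2/ε − 1) = 2/0.57 − 1 = 2.509; total = 7.526.
q = σ(T₁⁴ − T₂⁴) / 7.526 = 5.67×10⁻⁸ × 6.05×10^11 / 7.526 = 4550 W/m².

q ≈ 4550 W/m²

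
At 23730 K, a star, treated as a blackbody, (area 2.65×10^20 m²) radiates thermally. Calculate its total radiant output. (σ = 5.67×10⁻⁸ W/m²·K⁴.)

P = σAT⁴ = 5.67×10⁻⁸ × 2.65×10^20 × (23730)⁴ = 5.67×10⁻⁸ × 2.65×10^20 × 3.17×10^17.
P = 4.76×10^30 W.

P ≈ 4.76×10^30 W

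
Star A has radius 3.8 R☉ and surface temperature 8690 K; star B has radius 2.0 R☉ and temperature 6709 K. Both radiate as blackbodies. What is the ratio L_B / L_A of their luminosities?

L = 4πR²σT⁴ ∝ R²T⁴, so L_B/L_A = (2.0/3.8)² × (6709/8690)⁴ = 0.277 × 0.355 = 0.0984.

L_B/L_A ≈ 0.0984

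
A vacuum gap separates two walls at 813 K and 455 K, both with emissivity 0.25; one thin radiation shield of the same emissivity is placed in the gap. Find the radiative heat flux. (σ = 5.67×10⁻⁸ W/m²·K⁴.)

q ≈ 1600 W/m²

Each of the 2 gaps contributes resistance (2/ε − 1) = 2/0.25 − 1 = 7.000; total = 14.00.
q = σ(T₁⁴ − T₂⁴) / 14.00 = 5.67×10⁻⁸ × 3.94×10^11 / 14.00 = 1600 W/m².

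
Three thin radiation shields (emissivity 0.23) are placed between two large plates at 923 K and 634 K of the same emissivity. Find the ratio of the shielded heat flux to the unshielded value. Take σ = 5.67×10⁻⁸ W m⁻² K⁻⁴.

With N identical shields there are N+1 = 4 gaps in series, each with the same radiative resistance, so the flux falls to 1/(N+1) of its unshielded value.

ratio ≈ 0.250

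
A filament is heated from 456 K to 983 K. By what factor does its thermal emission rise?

P ∝ T⁴, so the ratio is (983/456)⁴ = (2.156)⁴ = 21.6.

ratio ≈ 21.6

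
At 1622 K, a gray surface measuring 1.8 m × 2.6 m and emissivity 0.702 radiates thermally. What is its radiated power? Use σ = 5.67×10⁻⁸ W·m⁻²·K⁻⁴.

P ≈ 1.29×10^6 W

A = 1.8 × 2.6 = 4.68 m².
Stefan–Boltzmann: P = εσAT⁴ = 0.702 × 5.67×10⁻⁸ × 4.68 × (1622)⁴ = 0.702 × 5.67×10⁻⁸ × 4.68 × 6.92×10^12.
P = 1.29×10^6 W.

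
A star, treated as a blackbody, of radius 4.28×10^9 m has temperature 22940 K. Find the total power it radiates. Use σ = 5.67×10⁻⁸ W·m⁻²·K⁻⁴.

A = 4πr² = 4π × (4.28×10^9)² = 2.30×10^20 m².
P = σAT⁴ = 5.67×10⁻⁸ × 2.30×10^20 × (22940)⁴ = 5.67×10⁻⁸ × 2.30×10^20 × 2.77×10^17.
P = 3.61×10^30 W.

P ≈ 3.61×10^30 W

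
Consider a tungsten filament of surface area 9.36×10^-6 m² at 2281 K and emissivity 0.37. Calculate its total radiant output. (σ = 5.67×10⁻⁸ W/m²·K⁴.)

P ≈ 5.32 W

Stefan–Boltzmann: P = εσAT⁴ = 0.37 × 5.67×10⁻⁸ × 9.36×10^-6 × (2281)⁴ = 0.37 × 5.67×10⁻⁸ × 9.36×10^-6 × 2.71×10^13.
P = 5.32 W.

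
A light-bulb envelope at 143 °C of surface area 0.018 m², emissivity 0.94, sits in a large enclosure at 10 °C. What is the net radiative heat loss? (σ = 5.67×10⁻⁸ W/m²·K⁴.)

Q ≈ 22.6 W

Convert: 143 °C = 416 K; 10 °C = 283 K.
Q = εσA(T⁴ − T_s⁴). T⁴ − T_s⁴ = (416)⁴ − (283)⁴ = 2.99×10^10 − 6.41×10^9 = 2.35×10^10 K⁴.
Q = 0.94 × 5.67×10⁻⁸ × 0.0180 × 2.35×10^10 = 22.6 W.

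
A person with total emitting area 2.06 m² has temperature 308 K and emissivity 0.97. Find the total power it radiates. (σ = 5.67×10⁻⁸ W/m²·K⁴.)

P ≈ 1020 W

Stefan–Boltzmann: P = εσAT⁴ = 0.97 × 5.67×10⁻⁸ × 2.06 × (308)⁴ = 0.97 × 5.67×10⁻⁸ × 2.06 × 9.00×10^9.
P = 1020 W.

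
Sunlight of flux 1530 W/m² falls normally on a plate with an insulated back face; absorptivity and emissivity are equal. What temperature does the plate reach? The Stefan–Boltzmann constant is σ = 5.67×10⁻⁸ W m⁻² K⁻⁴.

Absorbed flux αS = emitted flux εσT⁴ (one radiating face); with α = ε, T = (S/σ)^(1/4).
T = (1530 / 5.67×10⁻⁸)^(1/4) = (2.70×10^10)^(1/4).
T = 405 K.

T ≈ 405 K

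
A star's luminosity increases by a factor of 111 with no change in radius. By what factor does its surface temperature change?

P ∝ T⁴ ⇒ T ∝ P^(1/4), so T scales by (111)^(1/4) = 3.25.

factor ≈ 3.25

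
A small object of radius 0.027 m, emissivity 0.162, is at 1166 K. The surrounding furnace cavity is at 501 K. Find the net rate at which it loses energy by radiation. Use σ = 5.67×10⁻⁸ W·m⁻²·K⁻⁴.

A = 4πr² = 4π × (0.027)² = 9.16×10^-3 m².
Q = εσA(T⁴ − T_s⁴). T⁴ − T_s⁴ = (1166)⁴ − (501)⁴ = 1.85×10^12 − 6.30×10^10 = 1.79×10^12 K⁴.
Q = 0.162 × 5.67×10⁻⁸ × 9.16×10^-3 × 1.79×10^12 = 150 W.

Q ≈ 150 W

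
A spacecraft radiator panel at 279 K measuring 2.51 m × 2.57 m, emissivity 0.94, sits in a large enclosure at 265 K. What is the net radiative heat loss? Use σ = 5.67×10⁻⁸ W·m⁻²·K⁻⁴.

A = 2.51 × 2.57 = 6.45 m².
Q = εσA(T⁴ − T_s⁴). T⁴ − T_s⁴ = (279)⁴ − (265)⁴ = 6.06×10^9 − 4.93×10^9 = 1.13×10^9 K⁴.
Q = 0.94 × 5.67×10⁻⁸ × 6.45 × 1.13×10^9 = 388 W.

Q ≈ 388 W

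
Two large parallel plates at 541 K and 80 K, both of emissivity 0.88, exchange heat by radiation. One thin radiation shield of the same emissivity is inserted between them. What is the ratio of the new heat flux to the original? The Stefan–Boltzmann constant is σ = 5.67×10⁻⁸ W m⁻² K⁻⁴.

With N identical shields there are N+1 = 2 gaps in series, each with the same radiative resistance, so the flux falls to 1/(N+1) of its unshielded value.

ratio ≈ 0.500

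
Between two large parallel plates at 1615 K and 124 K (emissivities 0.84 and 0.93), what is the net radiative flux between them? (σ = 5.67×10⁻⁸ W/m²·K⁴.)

q ≈ 3.05×10^5 W/m²

For two large parallel gray plates, q = σ(T₁⁴ − T₂⁴) / (1/ε₁ + 1/ε₂ − 1).
1/ε₁ + 1/ε₂ − 1 = 1/0.84 + 1/0.93 − 1 = 1.266.
T₁⁴ − T₂⁴ = 6.80×10^12 − 2.36×10^8 = 6.80×10^12 K⁴.
q = 5.67×10⁻⁸ × 6.80×10^12 / 1.266 = 3.05×10^5 W/m².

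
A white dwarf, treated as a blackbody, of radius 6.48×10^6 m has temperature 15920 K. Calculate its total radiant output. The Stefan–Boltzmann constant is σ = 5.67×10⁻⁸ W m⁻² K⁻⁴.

A = 4πr² = 4π × (6.48×10^6)² = 5.28×10^14 m².
P = σAT⁴ = 5.67×10⁻⁸ × 5.28×10^14 × (15920)⁴ = 5.67×10⁻⁸ × 5.28×10^14 × 6.42×10^16.
P = 1.92×10^24 W.

P ≈ 1.92×10^24 W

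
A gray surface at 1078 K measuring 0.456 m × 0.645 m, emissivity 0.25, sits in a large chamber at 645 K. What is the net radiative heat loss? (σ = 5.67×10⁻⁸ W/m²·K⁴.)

Q ≈ 4910 W

A = 0.456 × 0.645 = 0.294 m².
Q = εσA(T⁴ − T_s⁴). T⁴ − T_s⁴ = (1078)⁴ − (645)⁴ = 1.35×10^12 − 1.73×10^11 = 1.18×10^12 K⁴.
Q = 0.25 × 5.67×10⁻⁸ × 0.294 × 1.18×10^12 = 4910 W.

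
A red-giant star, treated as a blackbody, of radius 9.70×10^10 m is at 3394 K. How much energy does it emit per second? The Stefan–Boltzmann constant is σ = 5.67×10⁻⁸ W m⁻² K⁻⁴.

P ≈ 8.90×10^29 W

A = 4πr² = 4π × (9.70×10^10)² = 1.18×10^23 m².
P = σAT⁴ = 5.67×10⁻⁸ × 1.18×10^23 × (3394)⁴ = 5.67×10⁻⁸ × 1.18×10^23 × 1.33×10^14.
P = 8.90×10^29 W.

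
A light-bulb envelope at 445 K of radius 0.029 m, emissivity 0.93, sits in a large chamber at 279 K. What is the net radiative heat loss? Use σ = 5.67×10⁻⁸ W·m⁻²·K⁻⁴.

Q ≈ 18.5 W

A = 4πr² = 4π × (0.029)² = 0.0106 m².
Q = εσA(T⁴ − T_s⁴). T⁴ − T_s⁴ = (445)⁴ − (279)⁴ = 3.92×10^10 − 6.06×10^9 = 3.32×10^10 K⁴.
Q = 0.93 × 5.67×10⁻⁸ × 0.0106 × 3.32×10^10 = 18.5 W.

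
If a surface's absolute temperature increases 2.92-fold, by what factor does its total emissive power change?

factor ≈ 72.7

P ∝ T⁴, so the power scales as (2.92)⁴ = 72.7.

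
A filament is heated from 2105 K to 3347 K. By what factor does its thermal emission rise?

P ∝ T⁴, so the ratio is (3347/2105)⁴ = (1.590)⁴ = 6.39.

ratio ≈ 6.39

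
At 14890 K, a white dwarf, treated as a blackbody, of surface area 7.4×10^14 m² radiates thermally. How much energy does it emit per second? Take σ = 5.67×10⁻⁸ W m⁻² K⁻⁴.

P = σAT⁴ = 5.67×10⁻⁸ × 7.40×10^14 × (14890)⁴ = 5.67×10⁻⁸ × 7.40×10^14 × 4.92×10^16.
P = 2.06×10^24 W.

P ≈ 2.06×10^24 W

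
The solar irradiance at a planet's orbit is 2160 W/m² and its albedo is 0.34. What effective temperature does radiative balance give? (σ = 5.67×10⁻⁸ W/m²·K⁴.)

Power absorbed = (1−a)S·πR²; power emitted = 4πR²σT⁴. Equating and cancelling πR²:
T = ((1−a)S / 4σ)^(1/4) = (1430 / (4 × 5.67×10⁻⁸))^(1/4) = (6.29×10^9)^(1/4).
T = 282 K.

T ≈ 282 K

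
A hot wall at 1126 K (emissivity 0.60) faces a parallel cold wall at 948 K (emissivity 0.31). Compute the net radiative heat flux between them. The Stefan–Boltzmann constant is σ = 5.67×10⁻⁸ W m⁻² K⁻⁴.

For two large parallel gray plates, q = σ(T₁⁴ − T₂⁴) / (1/ε₁ + 1/ε₂ − 1).
1/ε₁ + 1/ε₂ − 1 = 1/0.60 + 1/0.31 − 1 = 3.892.
T₁⁴ − T₂⁴ = 1.61×10^12 − 8.08×10^11 = 8.00×10^11 K⁴.
q = 5.67×10⁻⁸ × 8.00×10^11 / 3.892 = 11700 W/m².

q ≈ 11700 W/m²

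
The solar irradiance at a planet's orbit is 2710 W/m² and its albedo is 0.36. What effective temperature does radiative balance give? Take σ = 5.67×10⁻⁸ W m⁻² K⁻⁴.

Power absorbed = (1−a)S·πR²; power emitted = 4πR²σT⁴. Equating and cancelling πR²:
T = ((1−a)S / 4σ)^(1/4) = (1730 / (4 × 5.67×10⁻⁸))^(1/4) = (7.65×10^9)^(1/4).
T = 296 K.

T ≈ 296 K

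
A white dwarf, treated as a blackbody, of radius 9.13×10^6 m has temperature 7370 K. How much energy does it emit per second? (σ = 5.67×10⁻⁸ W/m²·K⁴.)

A = 4πr² = 4π × (9.13×10^6)² = 1.05×10^15 m².
P = σAT⁴ = 5.67×10⁻⁸ × 1.05×10^15 × (7370)⁴ = 5.67×10⁻⁸ × 1.05×10^15 × 2.95×10^15.
P = 1.75×10^23 W.

P ≈ 1.75×10^23 W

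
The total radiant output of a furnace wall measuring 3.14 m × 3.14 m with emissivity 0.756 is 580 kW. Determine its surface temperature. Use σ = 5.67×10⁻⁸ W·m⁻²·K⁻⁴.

T ≈ 1080 K

A = 3.14 × 3.14 = 9.86 m².
From P = εσAT⁴, T = (P / εσA)^(1/4) = (5.80×10^5 / (0.756 × 5.67×10⁻⁸ × 9.86))^(1/4).
T = (1.37×10^12)^(1/4) = 1080 K.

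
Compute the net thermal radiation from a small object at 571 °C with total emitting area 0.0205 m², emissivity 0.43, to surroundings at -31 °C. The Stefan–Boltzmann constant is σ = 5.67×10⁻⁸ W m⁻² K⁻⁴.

Convert: 571 °C = 844 K; -31 °C = 242 K.
Q = εσA(T⁴ − T_s⁴). T⁴ − T_s⁴ = (844)⁴ − (242)⁴ = 5.07×10^11 − 3.43×10^9 = 5.04×10^11 K⁴.
Q = 0.43 × 5.67×10⁻⁸ × 0.0205 × 5.04×10^11 = 252 W.

Q ≈ 252 W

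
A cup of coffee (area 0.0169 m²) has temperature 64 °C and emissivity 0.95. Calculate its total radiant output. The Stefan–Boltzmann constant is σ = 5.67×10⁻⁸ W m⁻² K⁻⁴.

64 °C = 337 K.
P = εσAT⁴ = 0.95 × 5.67×10⁻⁸ × 0.0169 × (337)⁴ = 0.95 × 5.67×10⁻⁸ × 0.0169 × 1.29×10^10.
P = 11.7 W.

P ≈ 11.7 W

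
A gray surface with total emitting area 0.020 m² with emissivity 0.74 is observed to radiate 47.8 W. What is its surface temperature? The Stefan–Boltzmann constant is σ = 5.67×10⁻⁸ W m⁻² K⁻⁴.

From P = εσAT⁴, T = (P / εσA)^(1/4) = (47.8 / (0.74 × 5.67×10⁻⁸ × 0.0200))^(1/4).
T = (5.70×10^10)^(1/4) = 489 K.

T ≈ 489 K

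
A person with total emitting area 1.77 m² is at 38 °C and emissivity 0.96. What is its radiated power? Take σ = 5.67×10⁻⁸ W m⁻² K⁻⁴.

P ≈ 901 W

38 °C = 311 K.
P = εσAT⁴ = 0.96 × 5.67×10⁻⁸ × 1.77 × (311)⁴ = 0.96 × 5.67×10⁻⁸ × 1.77 × 9.35×10^9.
P = 901 W.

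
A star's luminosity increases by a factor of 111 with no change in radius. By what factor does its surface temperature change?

P ∝ T⁴ ⇒ T ∝ P^(1/4), so T scales by (111)^(1/4) = 3.25.

factor ≈ 3.25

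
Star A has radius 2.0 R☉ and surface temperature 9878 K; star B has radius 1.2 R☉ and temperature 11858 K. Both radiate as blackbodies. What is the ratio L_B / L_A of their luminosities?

L_B/L_A ≈ 0.748

L = 4πR²σT⁴ ∝ R²T⁴, so L_B/L_A = (1.2/2.0)² × (11858/9878)⁴ = 0.360 × 2.08 = 0.748.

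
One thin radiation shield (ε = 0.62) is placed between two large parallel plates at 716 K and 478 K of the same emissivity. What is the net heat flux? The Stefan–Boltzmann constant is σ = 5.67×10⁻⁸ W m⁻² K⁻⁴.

Each of the 2 gaps contributes resistance (2/ε − 1) = 2/0.62 − 1 = 2.226; total = 4.452.
q = σ(T₁⁴ − T₂⁴) / 4.452 = 5.67×10⁻⁸ × 2.11×10^11 / 4.452 = 2680 W/m².

q ≈ 2680 W/m²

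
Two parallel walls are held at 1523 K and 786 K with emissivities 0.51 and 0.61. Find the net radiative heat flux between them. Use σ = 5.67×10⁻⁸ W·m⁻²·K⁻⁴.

q ≈ 1.09×10^5 W/m²

For two large parallel gray plates, q = σ(T₁⁴ − T₂⁴) / (1/ε₁ + 1/ε₂ − 1).
1/ε₁ + 1/ε₂ − 1 = 1/0.51 + 1/0.61 − 1 = 2.600.
T₁⁴ − T₂⁴ = 5.38×10^12 − 3.82×10^11 = 5.00×10^12 K⁴.
q = 5.67×10⁻⁸ × 5.00×10^12 / 2.600 = 1.09×10^5 W/m².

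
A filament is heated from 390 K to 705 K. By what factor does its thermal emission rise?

ratio ≈ 10.7

P ∝ T⁴, so the ratio is (705/390)⁴ = (1.808)⁴ = 10.7.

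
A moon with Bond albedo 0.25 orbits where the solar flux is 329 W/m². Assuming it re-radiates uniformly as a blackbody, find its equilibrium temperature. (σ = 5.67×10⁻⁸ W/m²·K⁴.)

Power absorbed = (1−a)S·πR²; power emitted = 4πR²σT⁴. Equating and cancelling πR²:
T = ((1−a)S / 4σ)^(1/4) = (247 / (4 × 5.67×10⁻⁸))^(1/4) = (1.09×10^9)^(1/4).
T = 182 K.

T ≈ 182 K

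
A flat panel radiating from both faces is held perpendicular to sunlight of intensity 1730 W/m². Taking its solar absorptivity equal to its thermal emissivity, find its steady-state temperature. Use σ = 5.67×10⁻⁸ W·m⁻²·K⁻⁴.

T ≈ 351 K

Absorbed flux αS = emitted flux 2εσT⁴ per unit area; with α = ε this gives T = (S/2σ)^(1/4).
T = (1730 / (2 × 5.67×10⁻⁸))^(1/4) = (1.53×10^10)^(1/4).
T = 351 K.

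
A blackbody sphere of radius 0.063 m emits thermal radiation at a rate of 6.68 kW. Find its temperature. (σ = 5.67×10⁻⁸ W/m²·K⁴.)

T ≈ 1240 K

A = 4πr² = 4π × (0.063)² = 0.0499 m².
From P = σAT⁴, T = (P / σA)^(1/4) = (6680 / (5.67×10⁻⁸ × 0.0499))^(1/4).
T = (2.36×10^12)^(1/4) = 1240 K.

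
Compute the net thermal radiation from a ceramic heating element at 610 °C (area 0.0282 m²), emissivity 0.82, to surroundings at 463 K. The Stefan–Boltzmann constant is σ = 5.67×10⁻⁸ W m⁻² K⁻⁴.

Convert: 610 °C = 883 K.
Q = εσA(T⁴ − T_s⁴). T⁴ − T_s⁴ = (883)⁴ − (463)⁴ = 6.08×10^11 − 4.60×10^10 = 5.62×10^11 K⁴.
Q = 0.82 × 5.67×10⁻⁸ × 0.0282 × 5.62×10^11 = 737 W.

Q ≈ 737 W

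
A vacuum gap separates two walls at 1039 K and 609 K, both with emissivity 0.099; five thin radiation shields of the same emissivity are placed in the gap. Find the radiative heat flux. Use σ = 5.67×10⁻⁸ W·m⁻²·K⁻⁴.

q ≈ 506 W/m²

Each of the 6 gaps contributes resistance (2/ε − 1) = 2/0.099 − 1 = 19.20; total = 115.2.
q = σ(T₁⁴ − T₂⁴) / 115.2 = 5.67×10⁻⁸ × 1.03×10^12 / 115.2 = 506 W/m².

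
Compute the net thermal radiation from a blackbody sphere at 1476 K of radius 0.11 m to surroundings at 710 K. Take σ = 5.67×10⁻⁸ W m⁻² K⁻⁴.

A = 4πr² = 4π × (0.11)² = 0.152 m².
Q = σA(T⁴ − T_s⁴). T⁴ − T_s⁴ = (1476)⁴ − (710)⁴ = 4.75×10^12 − 2.54×10^11 = 4.49×10^12 K⁴.
Q = 5.67×10⁻⁸ × 0.152 × 4.49×10^12 = 38700 W.

Q ≈ 38700 W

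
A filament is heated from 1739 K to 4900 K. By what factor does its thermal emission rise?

P ∝ T⁴, so the ratio is (4900/1739)⁴ = (2.818)⁴ = 63.0.

ratio ≈ 63.0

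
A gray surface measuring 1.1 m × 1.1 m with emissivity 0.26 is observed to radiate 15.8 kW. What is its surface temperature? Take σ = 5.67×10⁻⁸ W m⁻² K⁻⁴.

A = 1.1 × 1.1 = 1.21 m².
From P = εσAT⁴, T = (P / εσA)^(1/4) = (15800 / (0.26 × 5.67×10⁻⁸ × 1.21))^(1/4).
T = (8.86×10^11)^(1/4) = 970 K.

T ≈ 970 K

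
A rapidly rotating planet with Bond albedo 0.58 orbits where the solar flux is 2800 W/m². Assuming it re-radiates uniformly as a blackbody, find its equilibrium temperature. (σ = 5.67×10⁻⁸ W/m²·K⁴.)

T ≈ 268 K

Power absorbed = (1−a)S·πR²; power emitted = 4πR²σT⁴. Equating and cancelling πR²:
T = ((1−a)S / 4σ)^(1/4) = (1180 / (4 × 5.67×10⁻⁸))^(1/4) = (5.19×10^9)^(1/4).
T = 268 K.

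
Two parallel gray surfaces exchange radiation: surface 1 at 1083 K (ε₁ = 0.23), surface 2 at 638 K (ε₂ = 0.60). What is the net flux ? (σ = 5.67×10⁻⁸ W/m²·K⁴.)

q ≈ 13700 W/m²

For two large parallel gray plates, q = σ(T₁⁴ − T₂⁴) / (1/ε₁ + 1/ε₂ − 1).
1/ε₁ + 1/ε₂ − 1 = 1/0.23 + 1/0.60 − 1 = 5.014.
T₁⁴ − T₂⁴ = 1.38×10^12 − 1.66×10^11 = 1.21×10^12 K⁴.
q = 5.67×10⁻⁸ × 1.21×10^12 / 5.014 = 13700 W/m².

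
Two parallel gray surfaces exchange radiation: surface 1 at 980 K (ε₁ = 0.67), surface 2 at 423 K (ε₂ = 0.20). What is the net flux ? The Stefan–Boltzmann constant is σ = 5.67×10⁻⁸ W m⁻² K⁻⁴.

q ≈ 9190 W/m²

For two large parallel gray plates, q = σ(T₁⁴ − T₂⁴) / (1/ε₁ + 1/ε₂ − 1).
1/ε₁ + 1/ε₂ − 1 = 1/0.67 + 1/0.20 − 1 = 5.493.
T₁⁴ − T₂⁴ = 9.22×10^11 − 3.20×10^10 = 8.90×10^11 K⁴.
q = 5.67×10⁻⁸ × 8.90×10^11 / 5.493 = 9190 W/m².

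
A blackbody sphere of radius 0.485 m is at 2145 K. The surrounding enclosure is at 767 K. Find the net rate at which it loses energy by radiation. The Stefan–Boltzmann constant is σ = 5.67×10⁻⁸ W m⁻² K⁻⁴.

Q ≈ 3.49×10^6 W

A = 4πr² = 4π × (0.485)² = 2.96 m².
Q = σA(T⁴ − T_s⁴). T⁴ − T_s⁴ = (2145)⁴ − (767)⁴ = 2.12×10^13 − 3.46×10^11 = 2.08×10^13 K⁴.
Q = 5.67×10⁻⁸ × 2.96 × 2.08×10^13 = 3.49×10^6 W.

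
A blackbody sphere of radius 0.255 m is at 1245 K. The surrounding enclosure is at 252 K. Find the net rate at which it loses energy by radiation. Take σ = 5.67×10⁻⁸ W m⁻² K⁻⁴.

Q ≈ 1.11×10^5 W

A = 4πr² = 4π × (0.255)² = 0.817 m².
Q = σA(T⁴ − T_s⁴). T⁴ − T_s⁴ = (1245)⁴ − (252)⁴ = 2.40×10^12 − 4.03×10^9 = 2.40×10^12 K⁴.
Q = 5.67×10⁻⁸ × 0.817 × 2.40×10^12 = 1.11×10^5 W.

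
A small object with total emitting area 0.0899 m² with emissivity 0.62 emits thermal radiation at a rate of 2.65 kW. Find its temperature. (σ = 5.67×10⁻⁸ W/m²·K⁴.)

T ≈ 957 K

From P = εσAT⁴, T = (P / εσA)^(1/4) = (2650 / (0.62 × 5.67×10⁻⁸ × 0.0899))^(1/4).
T = (8.39×10^11)^(1/4) = 957 K.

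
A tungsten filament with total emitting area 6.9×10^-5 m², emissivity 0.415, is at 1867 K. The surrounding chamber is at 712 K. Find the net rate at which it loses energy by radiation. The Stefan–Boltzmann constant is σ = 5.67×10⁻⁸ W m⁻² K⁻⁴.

Q = εσA(T⁴ − T_s⁴). T⁴ − T_s⁴ = (1867)⁴ − (712)⁴ = 1.22×10^13 − 2.57×10^11 = 1.19×10^13 K⁴.
Q = 0.415 × 5.67×10⁻⁸ × 6.90×10^-5 × 1.19×10^13 = 19.3 W.

Q ≈ 19.3 W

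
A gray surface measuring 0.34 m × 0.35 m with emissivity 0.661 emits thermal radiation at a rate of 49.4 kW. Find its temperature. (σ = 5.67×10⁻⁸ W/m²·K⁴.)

A = 0.34 × 0.35 = 0.119 m².
From P = εσAT⁴, T = (P / εσA)^(1/4) = (49400 / (0.661 × 5.67×10⁻⁸ × 0.119))^(1/4).
T = (1.11×10^13)^(1/4) = 1820 K.

T ≈ 1820 K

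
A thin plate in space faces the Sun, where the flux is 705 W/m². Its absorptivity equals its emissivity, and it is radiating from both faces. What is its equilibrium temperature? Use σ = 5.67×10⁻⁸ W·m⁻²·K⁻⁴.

Absorbed flux αS = emitted flux 2εσT⁴ per unit area; with α = ε this gives T = (S/2σ)^(1/4).
T = (705 / (2 × 5.67×10⁻⁸))^(1/4) = (6.22×10^9)^(1/4).
T = 281 K.

T ≈ 281 K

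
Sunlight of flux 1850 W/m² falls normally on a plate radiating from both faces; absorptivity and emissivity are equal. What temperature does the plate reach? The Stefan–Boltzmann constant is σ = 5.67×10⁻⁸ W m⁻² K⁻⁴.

T ≈ 357 K

Absorbed flux αS = emitted flux 2εσT⁴ per unit area; with α = ε this gives T = (S/2σ)^(1/4).
T = (1850 / (2 × 5.67×10⁻⁸))^(1/4) = (1.63×10^10)^(1/4).
T = 357 K.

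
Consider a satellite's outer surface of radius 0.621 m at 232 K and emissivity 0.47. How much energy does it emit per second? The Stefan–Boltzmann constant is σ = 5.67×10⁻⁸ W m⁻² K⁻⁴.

P ≈ 374 W

A = 4πr² = 4π × (0.621)² = 4.85 m².
P = εσAT⁴ = 0.47 × 5.67×10⁻⁸ × 4.85 × (232)⁴ = 0.47 × 5.67×10⁻⁸ × 4.85 × 2.90×10^9.
P = 374 W.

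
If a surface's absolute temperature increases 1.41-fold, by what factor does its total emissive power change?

P ∝ T⁴, so the power scales as (1.41)⁴ = 3.95.

factor ≈ 3.95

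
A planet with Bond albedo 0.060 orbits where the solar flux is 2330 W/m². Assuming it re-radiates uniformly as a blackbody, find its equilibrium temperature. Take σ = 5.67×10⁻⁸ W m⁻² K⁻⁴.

Power absorbed = (1−a)S·πR²; power emitted = 4πR²σT⁴. Equating and cancelling πR²:
T = ((1−a)S / 4σ)^(1/4) = (2190 / (4 × 5.67×10⁻⁸))^(1/4) = (9.66×10^9)^(1/4).
T = 313 K.

T ≈ 313 K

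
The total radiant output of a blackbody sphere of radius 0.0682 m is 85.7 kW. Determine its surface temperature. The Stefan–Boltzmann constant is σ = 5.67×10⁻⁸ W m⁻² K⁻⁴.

A = 4πr² = 4π × (0.0682)² = 0.0584 m².
From P = σAT⁴, T = (P / σA)^(1/4) = (85700 / (5.67×10⁻⁸ × 0.0584))^(1/4).
T = (2.59×10^13)^(1/4) = 2260 K.

T ≈ 2260 K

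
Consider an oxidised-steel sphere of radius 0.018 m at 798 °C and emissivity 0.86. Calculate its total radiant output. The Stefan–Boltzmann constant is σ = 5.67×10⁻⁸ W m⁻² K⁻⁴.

P ≈ 261 W

A = 4πr² = 4π × (0.018)² = 4.07×10^-3 m².
798 °C = 1071 K.
Stefan–Boltzmann: P = εσAT⁴ = 0.86 × 5.67×10⁻⁸ × 4.07×10^-3 × (1071)⁴ = 0.86 × 5.67×10⁻⁸ × 4.07×10^-3 × 1.32×10^12.
P = 261 W.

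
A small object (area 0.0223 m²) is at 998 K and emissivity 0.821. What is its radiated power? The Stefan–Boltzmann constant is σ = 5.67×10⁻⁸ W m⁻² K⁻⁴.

Stefan–Boltzmann: P = εσAT⁴ = 0.821 × 5.67×10⁻⁸ × 0.0223 × (998)⁴ = 0.821 × 5.67×10⁻⁸ × 0.0223 × 9.92×10^11.
P = 1030 W.

P ≈ 1030 W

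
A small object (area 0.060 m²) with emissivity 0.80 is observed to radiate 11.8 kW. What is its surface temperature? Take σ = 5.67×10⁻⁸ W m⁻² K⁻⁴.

T ≈ 1440 K

From P = εσAT⁴, T = (P / εσA)^(1/4) = (11800 / (0.80 × 5.67×10⁻⁸ × 0.0600))^(1/4).
T = (4.34×10^12)^(1/4) = 1440 K.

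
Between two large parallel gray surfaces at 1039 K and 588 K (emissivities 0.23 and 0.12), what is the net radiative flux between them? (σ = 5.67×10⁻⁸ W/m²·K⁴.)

For two large parallel gray plates, q = σ(T₁⁴ − T₂⁴) / (1/ε₁ + 1/ε₂ − 1).
1/ε₁ + 1/ε₂ − 1 = 1/0.23 + 1/0.12 − 1 = 11.68.
T₁⁴ − T₂⁴ = 1.17×10^12 − 1.20×10^11 = 1.05×10^12 K⁴.
q = 5.67×10⁻⁸ × 1.05×10^12 / 11.68 = 5080 W/m².

q ≈ 5080 W/m²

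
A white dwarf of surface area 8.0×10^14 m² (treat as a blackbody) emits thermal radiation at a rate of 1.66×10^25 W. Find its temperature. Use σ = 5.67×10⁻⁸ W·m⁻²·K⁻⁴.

T ≈ 24600 K

From P = σAT⁴, T = (P / σA)^(1/4) = (1.66×10^25 / (5.67×10⁻⁸ × 8.00×10^14))^(1/4).
T = (3.66×10^17)^(1/4) = 24600 K.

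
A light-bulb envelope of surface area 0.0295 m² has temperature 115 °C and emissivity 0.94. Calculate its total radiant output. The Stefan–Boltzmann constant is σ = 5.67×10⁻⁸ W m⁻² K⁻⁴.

115 °C = 388 K.
P = εσAT⁴ = 0.94 × 5.67×10⁻⁸ × 0.0295 × (388)⁴ = 0.94 × 5.67×10⁻⁸ × 0.0295 × 2.27×10^10.
P = 35.6 W.

P ≈ 35.6 W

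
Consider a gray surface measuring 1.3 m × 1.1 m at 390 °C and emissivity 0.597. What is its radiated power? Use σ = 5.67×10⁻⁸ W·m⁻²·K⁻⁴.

A = 1.3 × 1.1 = 1.43 m².
390 °C = 663 K.
Stefan–Boltzmann: P = εσAT⁴ = 0.597 × 5.67×10⁻⁸ × 1.43 × (663)⁴ = 0.597 × 5.67×10⁻⁸ × 1.43 × 1.93×10^11.
P = 9350 W.

P ≈ 9350 W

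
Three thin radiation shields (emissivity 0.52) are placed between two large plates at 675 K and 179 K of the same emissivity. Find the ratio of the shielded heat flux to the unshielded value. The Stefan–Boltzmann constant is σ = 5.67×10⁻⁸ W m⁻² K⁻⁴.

ratio ≈ 0.250

With N identical shields there are N+1 = 4 gaps in series, each with the same radiative resistance, so the flux falls to 1/(N+1) of its unshielded value.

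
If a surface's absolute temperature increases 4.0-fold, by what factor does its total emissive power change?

factor ≈ 256

P ∝ T⁴, so the power scales as (4.0)⁴ = 256.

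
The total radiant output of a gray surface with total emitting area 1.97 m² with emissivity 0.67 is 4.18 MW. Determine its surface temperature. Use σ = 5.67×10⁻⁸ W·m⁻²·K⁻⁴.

T ≈ 2730 K

From P = εσAT⁴, T = (P / εσA)^(1/4) = (4.18×10^6 / (0.67 × 5.67×10⁻⁸ × 1.97))^(1/4).
T = (5.59×10^13)^(1/4) = 2730 K.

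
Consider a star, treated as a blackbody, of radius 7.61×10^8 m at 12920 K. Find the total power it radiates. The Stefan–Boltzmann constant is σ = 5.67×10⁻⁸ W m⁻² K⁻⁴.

P ≈ 1.15×10^28 W

A = 4πr² = 4π × (7.61×10^8)² = 7.28×10^18 m².
P = σAT⁴ = 5.67×10⁻⁸ × 7.28×10^18 × (12920)⁴ = 5.67×10⁻⁸ × 7.28×10^18 × 2.79×10^16.
P = 1.15×10^28 W.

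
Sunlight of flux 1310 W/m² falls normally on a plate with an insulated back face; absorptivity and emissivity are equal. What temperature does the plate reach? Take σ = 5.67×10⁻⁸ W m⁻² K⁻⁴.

Absorbed flux αS = emitted flux εσT⁴ (one radiating face); with α = ε, T = (S/σ)^(1/4).
T = (1310 / 5.67×10⁻⁸)^(1/4) = (2.31×10^10)^(1/4).
T = 390 K.

T ≈ 390 K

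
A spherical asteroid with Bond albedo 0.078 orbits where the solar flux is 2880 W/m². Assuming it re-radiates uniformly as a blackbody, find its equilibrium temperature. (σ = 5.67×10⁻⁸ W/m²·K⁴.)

Power absorbed = (1−a)S·πR²; power emitted = 4πR²σT⁴. Equating and cancelling πR²:
T = ((1−a)S / 4σ)^(1/4) = (2660 / (4 × 5.67×10⁻⁸))^(1/4) = (1.17×10^10)^(1/4).
T = 329 K.

T ≈ 329 K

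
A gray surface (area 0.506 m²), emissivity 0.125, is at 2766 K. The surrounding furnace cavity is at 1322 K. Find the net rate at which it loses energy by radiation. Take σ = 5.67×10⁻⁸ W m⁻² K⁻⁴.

Q = εσA(T⁴ − T_s⁴). T⁴ − T_s⁴ = (2766)⁴ − (1322)⁴ = 5.85×10^13 − 3.05×10^12 = 5.55×10^13 K⁴.
Q = 0.125 × 5.67×10⁻⁸ × 0.506 × 5.55×10^13 = 1.99×10^5 W.

Q ≈ 1.99×10^5 W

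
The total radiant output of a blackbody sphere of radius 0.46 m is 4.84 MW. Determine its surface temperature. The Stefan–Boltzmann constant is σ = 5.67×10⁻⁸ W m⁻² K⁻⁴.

T ≈ 2380 K

A = 4πr² = 4π × (0.46)² = 2.66 m².
From P = σAT⁴, T = (P / σA)^(1/4) = (4.84×10^6 / (5.67×10⁻⁸ × 2.66))^(1/4).
T = (3.21×10^13)^(1/4) = 2380 K.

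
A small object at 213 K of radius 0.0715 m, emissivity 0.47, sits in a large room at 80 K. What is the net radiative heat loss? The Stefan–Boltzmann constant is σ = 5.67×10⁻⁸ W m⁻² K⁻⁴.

Q ≈ 3.45 W

A = 4πr² = 4π × (0.0715)² = 0.0642 m².
Q = εσA(T⁴ − T_s⁴). T⁴ − T_s⁴ = (213)⁴ − (80)⁴ = 2.06×10^9 − 4.10×10^7 = 2.02×10^9 K⁴.
Q = 0.47 × 5.67×10⁻⁸ × 0.0642 × 2.02×10^9 = 3.45 W.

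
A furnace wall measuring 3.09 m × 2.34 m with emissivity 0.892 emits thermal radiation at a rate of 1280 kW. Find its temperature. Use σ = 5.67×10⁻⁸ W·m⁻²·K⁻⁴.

A = 3.09 × 2.34 = 7.23 m².
From P = εσAT⁴, T = (P / εσA)^(1/4) = (1.28×10^6 / (0.892 × 5.67×10⁻⁸ × 7.23))^(1/4).
T = (3.50×10^12)^(1/4) = 1370 K.

T ≈ 1370 K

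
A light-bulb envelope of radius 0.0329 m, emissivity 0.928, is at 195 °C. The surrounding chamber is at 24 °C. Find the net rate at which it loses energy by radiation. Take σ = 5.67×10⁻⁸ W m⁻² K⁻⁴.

Q ≈ 28.8 W

A = 4πr² = 4π × (0.0329)² = 0.0136 m².
Convert: 195 °C = 468 K; 24 °C = 297 K.
Q = εσA(T⁴ − T_s⁴). T⁴ − T_s⁴ = (468)⁴ − (297)⁴ = 4.80×10^10 − 7.78×10^9 = 4.02×10^10 K⁴.
Q = 0.928 × 5.67×10⁻⁸ × 0.0136 × 4.02×10^10 = 28.8 W.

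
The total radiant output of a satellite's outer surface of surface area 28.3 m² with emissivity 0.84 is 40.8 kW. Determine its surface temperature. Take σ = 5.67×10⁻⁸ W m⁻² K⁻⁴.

T ≈ 417 K

From P = εσAT⁴, T = (P / εσA)^(1/4) = (40800 / (0.84 × 5.67×10⁻⁸ × 28.3))^(1/4).
T = (3.03×10^10)^(1/4) = 417 K.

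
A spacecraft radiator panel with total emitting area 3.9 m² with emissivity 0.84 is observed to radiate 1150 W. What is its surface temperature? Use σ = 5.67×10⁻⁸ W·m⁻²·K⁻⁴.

From P = εσAT⁴, T = (P / εσA)^(1/4) = (1150 / (0.84 × 5.67×10⁻⁸ × 3.90))^(1/4).
T = (6.19×10^9)^(1/4) = 281 K.

T ≈ 281 K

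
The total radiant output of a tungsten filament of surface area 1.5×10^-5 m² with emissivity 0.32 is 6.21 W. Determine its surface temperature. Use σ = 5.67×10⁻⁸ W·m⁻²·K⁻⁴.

From P = εσAT⁴, T = (P / εσA)^(1/4) = (6.21 / (0.32 × 5.67×10⁻⁸ × 1.50×10^-5))^(1/4).
T = (2.28×10^13)^(1/4) = 2190 K.

T ≈ 2190 K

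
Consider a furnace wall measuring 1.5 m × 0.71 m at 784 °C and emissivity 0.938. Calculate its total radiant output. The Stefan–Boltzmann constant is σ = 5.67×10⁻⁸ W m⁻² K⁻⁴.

A = 1.5 × 0.71 = 1.06 m².
784 °C = 1057 K.
P = εσAT⁴ = 0.938 × 5.67×10⁻⁸ × 1.06 × (1057)⁴ = 0.938 × 5.67×10⁻⁸ × 1.06 × 1.25×10^12.
P = 70700 W.

P ≈ 70700 W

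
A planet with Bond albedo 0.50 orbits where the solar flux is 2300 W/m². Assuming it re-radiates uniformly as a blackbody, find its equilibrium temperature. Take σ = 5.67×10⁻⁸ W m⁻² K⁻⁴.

Power absorbed = (1−a)S·πR²; power emitted = 4πR²σT⁴. Equating and cancelling πR²:
T = ((1−a)S / 4σ)^(1/4) = (1150 / (4 × 5.67×10⁻⁸))^(1/4) = (5.07×10^9)^(1/4).
T = 267 K.

T ≈ 267 K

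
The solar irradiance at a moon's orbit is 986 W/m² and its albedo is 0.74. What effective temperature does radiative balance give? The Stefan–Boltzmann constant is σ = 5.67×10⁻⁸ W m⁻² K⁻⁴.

Power absorbed = (1−a)S·πR²; power emitted = 4πR²σT⁴. Equating and cancelling πR²:
T = ((1−a)S / 4σ)^(1/4) = (256 / (4 × 5.67×10⁻⁸))^(1/4) = (1.13×10^9)^(1/4).
T = 183 K.

T ≈ 183 K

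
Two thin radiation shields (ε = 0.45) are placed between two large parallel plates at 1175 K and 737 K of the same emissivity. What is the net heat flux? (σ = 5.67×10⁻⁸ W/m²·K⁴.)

Each of the 3 gaps contributes resistance (2/ε − 1) = 2/0.45 − 1 = 3.444; total = 10.33.
q = σ(T₁⁴ − T₂⁴) / 10.33 = 5.67×10⁻⁸ × 1.61×10^12 / 10.33 = 8840 W/m².

q ≈ 8840 W/m²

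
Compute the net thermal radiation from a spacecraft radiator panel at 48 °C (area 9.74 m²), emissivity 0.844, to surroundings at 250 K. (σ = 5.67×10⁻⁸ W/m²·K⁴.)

Convert: 48 °C = 321 K.
Q = εσA(T⁴ − T_s⁴). T⁴ − T_s⁴ = (321)⁴ − (250)⁴ = 1.06×10^10 − 3.91×10^9 = 6.71×10^9 K⁴.
Q = 0.844 × 5.67×10⁻⁸ × 9.74 × 6.71×10^9 = 3130 W.

Q ≈ 3130 W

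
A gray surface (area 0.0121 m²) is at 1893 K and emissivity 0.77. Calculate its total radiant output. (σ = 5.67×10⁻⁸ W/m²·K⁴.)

P ≈ 6780 W

P = εσAT⁴ = 0.77 × 5.67×10⁻⁸ × 0.0121 × (1893)⁴ = 0.77 × 5.67×10⁻⁸ × 0.0121 × 1.28×10^13.
P = 6780 W.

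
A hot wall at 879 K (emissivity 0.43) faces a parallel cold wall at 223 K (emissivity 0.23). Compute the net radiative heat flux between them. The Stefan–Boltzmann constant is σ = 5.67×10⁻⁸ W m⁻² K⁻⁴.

q ≈ 5940 W/m²

For two large parallel gray plates, q = σ(T₁⁴ − T₂⁴) / (1/ε₁ + 1/ε₂ − 1).
1/ε₁ + 1/ε₂ − 1 = 1/0.43 + 1/0.23 − 1 = 5.673.
T₁⁴ − T₂⁴ = 5.97×10^11 − 2.47×10^9 = 5.95×10^11 K⁴.
q = 5.67×10⁻⁸ × 5.95×10^11 / 5.673 = 5940 W/m².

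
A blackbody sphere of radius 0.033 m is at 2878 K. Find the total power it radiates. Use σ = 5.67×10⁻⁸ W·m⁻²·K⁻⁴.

A = 4πr² = 4π × (0.033)² = 0.0137 m².
P = σAT⁴ = 5.67×10⁻⁸ × 0.0137 × (2878)⁴ = 5.67×10⁻⁸ × 0.0137 × 6.86×10^13.
P = 53200 W.

P ≈ 53200 W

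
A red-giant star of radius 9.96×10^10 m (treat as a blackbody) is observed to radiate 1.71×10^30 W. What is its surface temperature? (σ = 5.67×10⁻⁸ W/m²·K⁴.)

T ≈ 3940 K

A = 4πr² = 4π × (9.96×10^10)² = 1.25×10^23 m².
From P = σAT⁴, T = (P / σA)^(1/4) = (1.71×10^30 / (5.67×10⁻⁸ × 1.25×10^23))^(1/4).
T = (2.42×10^14)^(1/4) = 3940 K.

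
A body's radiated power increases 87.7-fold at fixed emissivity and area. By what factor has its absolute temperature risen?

factor ≈ 3.06

P ∝ T⁴ ⇒ T ∝ P^(1/4), so T scales by (87.7)^(1/4) = 3.06.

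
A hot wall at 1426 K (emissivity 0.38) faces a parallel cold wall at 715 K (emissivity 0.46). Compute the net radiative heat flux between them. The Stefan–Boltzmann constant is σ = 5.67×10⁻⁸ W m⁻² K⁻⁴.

For two large parallel gray plates, q = σ(T₁⁴ − T₂⁴) / (1/ε₁ + 1/ε₂ − 1).
1/ε₁ + 1/ε₂ − 1 = 1/0.38 + 1/0.46 − 1 = 3.805.
T₁⁴ − T₂⁴ = 4.14×10^12 − 2.61×10^11 = 3.87×10^12 K⁴.
q = 5.67×10⁻⁸ × 3.87×10^12 / 3.805 = 57700 W/m².

q ≈ 57700 W/m²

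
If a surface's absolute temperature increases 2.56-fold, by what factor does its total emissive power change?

P ∝ T⁴, so the power scales as (2.56)⁴ = 42.9.

factor ≈ 42.9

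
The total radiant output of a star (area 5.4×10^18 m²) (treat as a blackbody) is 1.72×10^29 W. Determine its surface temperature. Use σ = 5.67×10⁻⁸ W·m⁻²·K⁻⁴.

T ≈ 27400 K

From P = σAT⁴, T = (P / σA)^(1/4) = (1.72×10^29 / (5.67×10⁻⁸ × 5.40×10^18))^(1/4).
T = (5.62×10^17)^(1/4) = 27400 K.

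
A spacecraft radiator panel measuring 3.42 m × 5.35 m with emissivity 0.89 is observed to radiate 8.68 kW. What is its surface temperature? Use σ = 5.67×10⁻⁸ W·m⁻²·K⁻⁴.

T ≈ 311 K

A = 3.42 × 5.35 = 18.3 m².
From P = εσAT⁴, T = (P / εσA)^(1/4) = (8680 / (0.89 × 5.67×10⁻⁸ × 18.3))^(1/4).
T = (9.40×10^9)^(1/4) = 311 K.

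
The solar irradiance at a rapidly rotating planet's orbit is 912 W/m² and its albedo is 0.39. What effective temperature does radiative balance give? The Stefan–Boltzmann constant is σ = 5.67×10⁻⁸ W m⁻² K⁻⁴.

Power absorbed = (1−a)S·πR²; power emitted = 4πR²σT⁴. Equating and cancelling πR²:
T = ((1−a)S / 4σ)^(1/4) = (556 / (4 × 5.67×10⁻⁸))^(1/4) = (2.45×10^9)^(1/4).
T = 223 K.

T ≈ 223 K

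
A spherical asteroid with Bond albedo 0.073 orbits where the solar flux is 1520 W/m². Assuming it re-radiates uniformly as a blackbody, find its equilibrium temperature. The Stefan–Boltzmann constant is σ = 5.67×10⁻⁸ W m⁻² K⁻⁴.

T ≈ 281 K

Power absorbed = (1−a)S·πR²; power emitted = 4πR²σT⁴. Equating and cancelling πR²:
T = ((1−a)S / 4σ)^(1/4) = (1410 / (4 × 5.67×10⁻⁸))^(1/4) = (6.21×10^9)^(1/4).
T = 281 K.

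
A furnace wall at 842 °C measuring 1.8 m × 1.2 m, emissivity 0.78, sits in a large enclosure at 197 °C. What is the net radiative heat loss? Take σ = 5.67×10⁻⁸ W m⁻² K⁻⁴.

Q ≈ 1.43×10^5 W

A = 1.8 × 1.2 = 2.16 m².
Convert: 842 °C = 1115 K; 197 °C = 470 K.
Q = εσA(T⁴ − T_s⁴). T⁴ − T_s⁴ = (1115)⁴ − (470)⁴ = 1.55×10^12 − 4.88×10^10 = 1.50×10^12 K⁴.
Q = 0.78 × 5.67×10⁻⁸ × 2.16 × 1.50×10^12 = 1.43×10^5 W.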